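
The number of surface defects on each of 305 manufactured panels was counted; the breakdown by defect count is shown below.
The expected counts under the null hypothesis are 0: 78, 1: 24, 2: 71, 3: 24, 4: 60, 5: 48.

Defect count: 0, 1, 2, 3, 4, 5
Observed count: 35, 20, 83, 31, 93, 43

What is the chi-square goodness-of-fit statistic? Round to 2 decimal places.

χ² = (35−78)²/78 + (20−24)²/24 + (83−71)²/71 + (31−24)²/24 + (93−60)²/60 + (43−48)²/48
   = 23.705 + 0.667 + 2.028 + 2.042 + 18.150 + 0.521
Sum = 47.11

47.11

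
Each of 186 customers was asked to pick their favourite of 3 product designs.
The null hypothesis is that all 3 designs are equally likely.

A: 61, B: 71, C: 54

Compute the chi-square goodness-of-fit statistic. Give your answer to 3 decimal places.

2.355

Under H₀ each category has probability 1/3, so each expected count is 186/3 = 62.
χ² = (61−62)²/62 + (71−62)²/62 + (54−62)²/62
   = 0.0161 + 1.3065 + 1.0323
Sum = 2.355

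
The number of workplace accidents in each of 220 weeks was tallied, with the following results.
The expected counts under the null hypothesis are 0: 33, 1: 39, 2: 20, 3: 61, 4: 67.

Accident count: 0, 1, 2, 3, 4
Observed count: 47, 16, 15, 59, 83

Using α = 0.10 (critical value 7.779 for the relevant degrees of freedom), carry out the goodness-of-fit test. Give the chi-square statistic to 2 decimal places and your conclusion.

cat         O        E   (O−E)²/E
0          47       33      5.939
1          16       39     13.564
2          15       20      1.250
3          59       61      0.066
4          83       67      3.821
Sum = 24.64
df = 4. Since 24.64 > 7.779, we reject H₀.

24.64; reject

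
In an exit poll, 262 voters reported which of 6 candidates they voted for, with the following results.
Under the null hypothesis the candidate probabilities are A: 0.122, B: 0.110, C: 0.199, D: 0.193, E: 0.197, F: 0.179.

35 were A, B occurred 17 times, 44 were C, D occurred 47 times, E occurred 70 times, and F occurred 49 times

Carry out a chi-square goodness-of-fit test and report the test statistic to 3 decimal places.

Expected counts E_i = n·p_i: 262×0.122 = 31.964, 262×0.110 = 28.82, 262×0.199 = 52.138, 262×0.193 = 50.566, 262×0.197 = 51.614, 262×0.179 = 46.898.
cat         O        E   (O−E)²/E
A          35   31.964     0.2884
B          17    28.82     4.8478
C          44   52.138     1.2702
D          47   50.566     0.2515
E          70   51.614     6.5495
F          49   46.898     0.0942
Sum = 13.302

13.302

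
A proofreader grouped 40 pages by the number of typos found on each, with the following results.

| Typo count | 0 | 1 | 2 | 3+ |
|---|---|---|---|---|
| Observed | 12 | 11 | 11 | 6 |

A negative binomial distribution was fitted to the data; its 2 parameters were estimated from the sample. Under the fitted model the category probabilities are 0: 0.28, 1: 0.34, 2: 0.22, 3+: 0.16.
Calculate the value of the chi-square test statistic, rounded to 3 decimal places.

Expected counts E_i = n·p_i: 40×0.28 = 11.2, 40×0.34 = 13.6, 40×0.22 = 8.8, 40×0.16 = 6.4.
0: (12 − 11.2)²/11.2 = 0.64/11.2 = 0.0571
1: (11 − 13.6)²/13.6 = 6.76/13.6 = 0.4971
2: (11 − 8.8)²/8.8 = 4.84/8.8 = 0.5500
3+: (6 − 6.4)²/6.4 = 0.16/6.4 = 0.0250
Sum = 1.129

1.129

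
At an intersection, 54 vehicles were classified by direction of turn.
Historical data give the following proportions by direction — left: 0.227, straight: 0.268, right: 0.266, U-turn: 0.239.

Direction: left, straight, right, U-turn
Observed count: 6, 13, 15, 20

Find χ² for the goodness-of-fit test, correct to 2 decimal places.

Expected counts E_i = n·p_i: 54×0.227 = 12.258, 54×0.268 = 14.472, 54×0.266 = 14.364, 54×0.239 = 12.906.
cat           O        E   (O−E)²/E
left          6   12.258      3.195
straight     13   14.472      0.150
right        15   14.364      0.028
U-turn       20   12.906      3.899
Sum = 7.27

7.27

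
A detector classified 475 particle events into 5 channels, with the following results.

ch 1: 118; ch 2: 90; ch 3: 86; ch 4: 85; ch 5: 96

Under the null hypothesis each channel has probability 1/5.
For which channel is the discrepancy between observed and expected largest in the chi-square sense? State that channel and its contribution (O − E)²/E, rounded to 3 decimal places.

ch 1, 5.568

Under H₀ each category has probability 1/5, so each expected count is 475/5 = 95.
χ² = (118−95)²/95 + (90−95)²/95 + (86−95)²/95 + (85−95)²/95 + (96−95)²/95
   = 5.5684 + 0.2632 + 0.8526 + 1.0526 + 0.0105
The largest term is for ch 1: 5.568.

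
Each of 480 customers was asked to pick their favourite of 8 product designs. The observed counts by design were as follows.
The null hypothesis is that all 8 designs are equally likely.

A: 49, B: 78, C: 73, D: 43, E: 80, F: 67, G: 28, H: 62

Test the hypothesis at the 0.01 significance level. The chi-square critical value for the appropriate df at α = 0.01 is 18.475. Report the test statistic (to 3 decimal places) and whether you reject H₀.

39.667; reject

Under H₀ each category has probability 1/8, so each expected count is 480/8 = 60.
A: (49 − 60)²/60 = 121/60 = 2.0167
B: (78 − 60)²/60 = 324/60 = 5.4000
C: (73 − 60)²/60 = 169/60 = 2.8167
D: (43 − 60)²/60 = 289/60 = 4.8167
E: (80 − 60)²/60 = 400/60 = 6.6667
F: (67 − 60)²/60 = 49/60 = 0.8167
G: (28 − 60)²/60 = 1024/60 = 17.0667
H: (62 − 60)²/60 = 4/60 = 0.0667
Sum = 39.667
df = 7. Since 39.667 > 18.475, we reject H₀.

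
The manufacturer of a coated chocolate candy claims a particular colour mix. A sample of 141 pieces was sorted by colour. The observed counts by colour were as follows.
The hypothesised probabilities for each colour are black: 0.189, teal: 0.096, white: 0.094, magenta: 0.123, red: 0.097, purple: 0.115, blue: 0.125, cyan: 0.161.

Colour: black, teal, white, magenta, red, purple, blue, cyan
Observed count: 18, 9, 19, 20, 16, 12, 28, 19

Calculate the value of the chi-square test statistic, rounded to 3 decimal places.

Expected counts E_i = n·p_i: 141×0.189 = 26.649, 141×0.096 = 13.536, 141×0.094 = 13.254, 141×0.123 = 17.343, 141×0.097 = 13.677, 141×0.115 = 16.215, 141×0.125 = 17.625, 141×0.161 = 22.701.
χ² = (18−26.649)²/26.649 + (9−13.536)²/13.536 + (19−13.254)²/13.254 + (20−17.343)²/17.343 + (16−13.677)²/13.677 + (12−16.215)²/16.215 + (28−17.625)²/17.625 + (19−22.701)²/22.701
   = 2.8071 + 1.5200 + 2.4911 + 0.4071 + 0.3946 + 1.0957 + 6.1073 + 0.6034
Sum = 15.426

15.426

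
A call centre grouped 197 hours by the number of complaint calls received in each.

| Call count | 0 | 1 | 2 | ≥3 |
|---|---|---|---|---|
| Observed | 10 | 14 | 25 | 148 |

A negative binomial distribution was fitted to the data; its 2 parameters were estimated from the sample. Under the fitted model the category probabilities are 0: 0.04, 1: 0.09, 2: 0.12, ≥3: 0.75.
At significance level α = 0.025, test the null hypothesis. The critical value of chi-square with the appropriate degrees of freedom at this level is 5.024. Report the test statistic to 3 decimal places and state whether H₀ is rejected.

Expected counts E_i = n·p_i: 197×0.04 = 7.88, 197×0.09 = 17.73, 197×0.12 = 23.64, 197×0.75 = 147.75.
cat         O        E   (O−E)²/E
0          10     7.88     0.5704
1          14    17.73     0.7847
2          25    23.64     0.0782
≥3        148   147.75     0.0004
Sum = 1.434
df = 1. Since 1.434 < 5.024, we do not reject H₀.

1.434; do not reject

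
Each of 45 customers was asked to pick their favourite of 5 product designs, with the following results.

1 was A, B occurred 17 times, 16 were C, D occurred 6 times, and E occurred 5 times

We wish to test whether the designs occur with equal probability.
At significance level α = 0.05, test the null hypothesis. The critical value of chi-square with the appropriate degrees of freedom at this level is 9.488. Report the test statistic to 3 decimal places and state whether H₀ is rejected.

22.444; reject

Expected count for each of the 5 categories: 45/5 = 9.
cat         O        E   (O−E)²/E
A           1        9     7.1111
B          17        9     7.1111
C          16        9     5.4444
D           6        9     1.0000
E           5        9     1.7778
Sum = 22.444
df = 4. Since 22.444 > 9.488, we reject H₀.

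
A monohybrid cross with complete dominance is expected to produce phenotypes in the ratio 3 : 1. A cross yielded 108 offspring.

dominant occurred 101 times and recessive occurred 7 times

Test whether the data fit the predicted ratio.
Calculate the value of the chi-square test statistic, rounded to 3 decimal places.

19.753

Ratio total = 4. Expected counts: 108×3/4 = 81, 108×1/4 = 27.
χ² = (101−81)²/81 + (7−27)²/27
   = 4.9383 + 14.8148
Sum = 19.753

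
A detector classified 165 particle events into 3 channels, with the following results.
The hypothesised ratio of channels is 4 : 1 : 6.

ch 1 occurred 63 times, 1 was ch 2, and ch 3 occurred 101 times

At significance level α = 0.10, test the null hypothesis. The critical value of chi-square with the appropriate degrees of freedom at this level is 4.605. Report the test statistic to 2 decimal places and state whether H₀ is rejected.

14.56; reject

Ratio total = 11. Expected counts: 165×4/11 = 60, 165×1/11 = 15, 165×6/11 = 90.
cat         O        E   (O−E)²/E
ch 1       63       60      0.150
ch 2        1       15     13.067
ch 3      101       90      1.344
Sum = 14.56
df = 2. Since 14.56 > 4.605, we reject H₀.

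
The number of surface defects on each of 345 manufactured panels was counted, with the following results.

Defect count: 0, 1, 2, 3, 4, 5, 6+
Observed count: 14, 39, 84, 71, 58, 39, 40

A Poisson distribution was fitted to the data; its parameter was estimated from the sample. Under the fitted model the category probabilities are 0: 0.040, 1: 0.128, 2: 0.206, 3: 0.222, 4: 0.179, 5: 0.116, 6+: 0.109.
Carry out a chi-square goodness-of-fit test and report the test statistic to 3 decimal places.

3.773

Expected counts E_i = n·p_i: 345×0.040 = 13.8, 345×0.128 = 44.16, 345×0.206 = 71.07, 345×0.222 = 76.59, 345×0.179 = 61.755, 345×0.116 = 40.02, 345×0.109 = 37.605.
cat         O        E   (O−E)²/E
0          14     13.8     0.0029
1          39    44.16     0.6029
2          84    71.07     2.3524
3          71    76.59     0.4080
4          58   61.755     0.2283
5          39    40.02     0.0260
6+         40   37.605     0.1525
Sum = 3.773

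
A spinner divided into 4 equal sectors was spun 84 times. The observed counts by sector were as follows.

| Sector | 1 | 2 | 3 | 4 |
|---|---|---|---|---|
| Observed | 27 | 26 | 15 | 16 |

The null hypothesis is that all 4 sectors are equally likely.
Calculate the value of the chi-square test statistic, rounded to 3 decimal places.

Expected count for each of the 4 categories: 84/4 = 21.
cat         O        E   (O−E)²/E
1          27       21     1.7143
2          26       21     1.1905
3          15       21     1.7143
4          16       21     1.1905
Sum = 5.810

5.810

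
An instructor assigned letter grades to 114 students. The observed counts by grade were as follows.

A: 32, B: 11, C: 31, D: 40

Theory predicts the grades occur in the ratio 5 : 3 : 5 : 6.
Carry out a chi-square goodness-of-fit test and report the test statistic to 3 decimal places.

Ratio total = 19. Expected counts: 114×5/19 = 30, 114×3/19 = 18, 114×5/19 = 30, 114×6/19 = 36.
A: (32 − 30)²/30 = 4/30 = 0.1333
B: (11 − 18)²/18 = 49/18 = 2.7222
C: (31 − 30)²/30 = 1/30 = 0.0333
D: (40 − 36)²/36 = 16/36 = 0.4444
Sum = 3.333

3.333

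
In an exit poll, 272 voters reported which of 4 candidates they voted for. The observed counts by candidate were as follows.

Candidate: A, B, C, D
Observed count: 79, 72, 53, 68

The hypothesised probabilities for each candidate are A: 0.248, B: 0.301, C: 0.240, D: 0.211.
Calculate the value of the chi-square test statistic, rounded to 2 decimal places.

Expected counts E_i = n·p_i: 272×0.248 = 67.456, 272×0.301 = 81.872, 272×0.240 = 65.28, 272×0.211 = 57.392.
A: (79 − 67.456)²/67.456 = 133.263936/67.456 = 1.976
B: (72 − 81.872)²/81.872 = 97.456384/81.872 = 1.190
C: (53 − 65.28)²/65.28 = 150.7984/65.28 = 2.310
D: (68 − 57.392)²/57.392 = 112.529664/57.392 = 1.961
Sum = 7.44

7.44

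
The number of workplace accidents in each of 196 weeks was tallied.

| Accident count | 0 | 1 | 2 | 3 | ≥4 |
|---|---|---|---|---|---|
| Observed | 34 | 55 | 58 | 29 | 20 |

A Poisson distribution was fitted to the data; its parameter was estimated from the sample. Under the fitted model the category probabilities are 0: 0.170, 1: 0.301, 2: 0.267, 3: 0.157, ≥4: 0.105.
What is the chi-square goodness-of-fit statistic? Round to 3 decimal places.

1.017

Expected counts E_i = n·p_i: 196×0.170 = 33.32, 196×0.301 = 58.996, 196×0.267 = 52.332, 196×0.157 = 30.772, 196×0.105 = 20.58.
cat         O        E   (O−E)²/E
0          34    33.32     0.0139
1          55   58.996     0.2707
2          58   52.332     0.6139
3          29   30.772     0.1020
≥4         20    20.58     0.0163
Sum = 1.017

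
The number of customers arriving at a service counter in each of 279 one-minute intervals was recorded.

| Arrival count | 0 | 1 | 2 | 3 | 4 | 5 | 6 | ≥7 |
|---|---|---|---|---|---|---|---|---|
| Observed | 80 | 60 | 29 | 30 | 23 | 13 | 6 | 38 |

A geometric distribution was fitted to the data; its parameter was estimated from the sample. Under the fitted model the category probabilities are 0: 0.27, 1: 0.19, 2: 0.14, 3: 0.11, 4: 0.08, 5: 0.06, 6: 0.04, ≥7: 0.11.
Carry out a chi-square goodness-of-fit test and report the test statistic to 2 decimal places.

Expected counts E_i = n·p_i: 279×0.27 = 75.33, 279×0.19 = 53.01, 279×0.14 = 39.06, 279×0.11 = 30.69, 279×0.08 = 22.32, 279×0.06 = 16.74, 279×0.04 = 11.16, 279×0.11 = 30.69.
0: (80 − 75.33)²/75.33 = 21.8089/75.33 = 0.290
1: (60 − 53.01)²/53.01 = 48.8601/53.01 = 0.922
2: (29 − 39.06)²/39.06 = 101.2036/39.06 = 2.591
3: (30 − 30.69)²/30.69 = 0.4761/30.69 = 0.016
4: (23 − 22.32)²/22.32 = 0.4624/22.32 = 0.021
5: (13 − 16.74)²/16.74 = 13.9876/16.74 = 0.836
6: (6 − 11.16)²/11.16 = 26.6256/11.16 = 2.386
≥7: (38 − 30.69)²/30.69 = 53.4361/30.69 = 1.741
Sum = 8.80

8.80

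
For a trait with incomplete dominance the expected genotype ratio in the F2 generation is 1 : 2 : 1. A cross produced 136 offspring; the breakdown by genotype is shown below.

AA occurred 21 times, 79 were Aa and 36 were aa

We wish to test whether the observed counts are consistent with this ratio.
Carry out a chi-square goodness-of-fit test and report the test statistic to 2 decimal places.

Ratio total = 4. Expected counts: 136×1/4 = 34, 136×2/4 = 68, 136×1/4 = 34.
AA: (21 − 34)²/34 = 169/34 = 4.971
Aa: (79 − 68)²/68 = 121/68 = 1.779
aa: (36 − 34)²/34 = 4/34 = 0.118
Sum = 6.87

6.87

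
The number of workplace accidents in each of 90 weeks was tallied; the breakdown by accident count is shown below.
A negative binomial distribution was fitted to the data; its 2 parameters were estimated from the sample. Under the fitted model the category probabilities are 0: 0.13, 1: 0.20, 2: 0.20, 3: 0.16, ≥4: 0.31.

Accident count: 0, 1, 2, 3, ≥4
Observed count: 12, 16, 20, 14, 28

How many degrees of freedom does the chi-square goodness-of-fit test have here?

There are k = 5 categories and 2 parameters estimated from the data, so df = 5 − 1 − 2 = 2.

2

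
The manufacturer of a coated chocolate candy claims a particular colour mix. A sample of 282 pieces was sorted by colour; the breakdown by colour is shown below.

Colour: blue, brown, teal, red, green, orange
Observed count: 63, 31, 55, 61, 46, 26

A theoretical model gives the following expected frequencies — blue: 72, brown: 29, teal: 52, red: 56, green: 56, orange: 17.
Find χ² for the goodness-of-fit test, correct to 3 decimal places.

8.433

blue: (63 − 72)²/72 = 81/72 = 1.1250
brown: (31 − 29)²/29 = 4/29 = 0.1379
teal: (55 − 52)²/52 = 9/52 = 0.1731
red: (61 − 56)²/56 = 25/56 = 0.4464
green: (46 − 56)²/56 = 100/56 = 1.7857
orange: (26 − 17)²/17 = 81/17 = 4.7647
Sum = 8.433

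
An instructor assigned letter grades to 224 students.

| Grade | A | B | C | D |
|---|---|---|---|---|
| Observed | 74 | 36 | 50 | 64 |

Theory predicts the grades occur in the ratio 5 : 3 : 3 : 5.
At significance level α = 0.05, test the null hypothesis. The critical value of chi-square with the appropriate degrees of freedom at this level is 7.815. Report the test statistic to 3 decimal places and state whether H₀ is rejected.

Ratio total = 16. Expected counts: 224×5/16 = 70, 224×3/16 = 42, 224×3/16 = 42, 224×5/16 = 70.
A: (74 − 70)²/70 = 16/70 = 0.2286
B: (36 − 42)²/42 = 36/42 = 0.8571
C: (50 − 42)²/42 = 64/42 = 1.5238
D: (64 − 70)²/70 = 36/70 = 0.5143
Sum = 3.124
df = 3. Since 3.124 < 7.815, we do not reject H₀.

3.124; do not reject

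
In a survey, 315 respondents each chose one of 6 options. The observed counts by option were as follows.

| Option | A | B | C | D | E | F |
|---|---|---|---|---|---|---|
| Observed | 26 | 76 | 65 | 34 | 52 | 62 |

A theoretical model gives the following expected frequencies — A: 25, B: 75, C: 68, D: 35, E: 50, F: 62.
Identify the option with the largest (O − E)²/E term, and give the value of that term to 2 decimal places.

C, 0.13

A: (26 − 25)²/25 = 1/25 = 0.040
B: (76 − 75)²/75 = 1/75 = 0.013
C: (65 − 68)²/68 = 9/68 = 0.132
D: (34 − 35)²/35 = 1/35 = 0.029
E: (52 − 50)²/50 = 4/50 = 0.080
F: (62 − 62)²/62 = 0/62 = 0.000
The largest term is for C: 0.13.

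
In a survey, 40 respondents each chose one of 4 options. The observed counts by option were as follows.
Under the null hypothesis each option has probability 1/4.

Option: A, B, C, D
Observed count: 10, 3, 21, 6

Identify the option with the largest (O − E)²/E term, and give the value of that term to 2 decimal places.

Expected count for each of the 4 categories: 40/4 = 10.
cat         O        E   (O−E)²/E
A          10       10      0.000
B           3       10      4.900
C          21       10     12.100
D           6       10      1.600
The largest term is for C: 12.10.

C, 12.10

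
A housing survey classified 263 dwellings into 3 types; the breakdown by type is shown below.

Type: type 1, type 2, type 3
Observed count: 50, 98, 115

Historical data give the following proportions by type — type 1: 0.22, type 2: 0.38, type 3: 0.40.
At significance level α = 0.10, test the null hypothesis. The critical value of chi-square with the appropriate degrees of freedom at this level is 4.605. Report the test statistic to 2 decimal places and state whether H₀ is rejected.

2.02; do not reject

Expected counts E_i = n·p_i: 263×0.22 = 57.86, 263×0.38 = 99.94, 263×0.40 = 105.2.
cat         O        E   (O−E)²/E
type 1     50    57.86      1.068
type 2     98    99.94      0.038
type 3    115    105.2      0.913
Sum = 2.02
df = 2. Since 2.02 < 4.605, we do not reject H₀.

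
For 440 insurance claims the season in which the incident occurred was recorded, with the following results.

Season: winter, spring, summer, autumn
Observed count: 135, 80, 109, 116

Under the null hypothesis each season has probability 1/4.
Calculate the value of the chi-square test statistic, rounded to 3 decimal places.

Expected count for each of the 4 categories: 440/4 = 110.
χ² = (135−110)²/110 + (80−110)²/110 + (109−110)²/110 + (116−110)²/110
   = 5.6818 + 8.1818 + 0.0091 + 0.3273
Sum = 14.200

14.200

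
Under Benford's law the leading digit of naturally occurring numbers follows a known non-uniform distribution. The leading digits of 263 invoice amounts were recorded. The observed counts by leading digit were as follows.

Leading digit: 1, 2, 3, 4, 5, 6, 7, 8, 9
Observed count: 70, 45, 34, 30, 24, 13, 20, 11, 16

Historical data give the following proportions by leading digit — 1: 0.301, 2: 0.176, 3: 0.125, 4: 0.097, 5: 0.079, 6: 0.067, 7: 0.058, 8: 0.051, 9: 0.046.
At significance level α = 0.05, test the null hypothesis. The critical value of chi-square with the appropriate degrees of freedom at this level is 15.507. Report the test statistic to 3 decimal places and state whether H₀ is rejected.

Expected counts E_i = n·p_i: 263×0.301 = 79.163, 263×0.176 = 46.288, 263×0.125 = 32.875, 263×0.097 = 25.511, 263×0.079 = 20.777, 263×0.067 = 17.621, 263×0.058 = 15.254, 263×0.051 = 13.413, 263×0.046 = 12.098.
χ² = (70−79.163)²/79.163 + (45−46.288)²/46.288 + (34−32.875)²/32.875 + (30−25.511)²/25.511 + (24−20.777)²/20.777 + (13−17.621)²/17.621 + (20−15.254)²/15.254 + (11−13.413)²/13.413 + (16−12.098)²/12.098
   = 1.0606 + 0.0358 + 0.0385 + 0.7899 + 0.5000 + 1.2118 + 1.4766 + 0.4341 + 1.2585
Sum = 6.806
df = 8. Since 6.806 < 15.507, we do not reject H₀.

6.806; do not reject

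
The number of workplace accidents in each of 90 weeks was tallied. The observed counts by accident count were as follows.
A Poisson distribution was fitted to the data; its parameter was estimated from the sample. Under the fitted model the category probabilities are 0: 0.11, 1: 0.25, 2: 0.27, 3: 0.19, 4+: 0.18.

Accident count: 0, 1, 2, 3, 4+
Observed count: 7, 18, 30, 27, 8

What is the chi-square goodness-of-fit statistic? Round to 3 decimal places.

Expected counts E_i = n·p_i: 90×0.11 = 9.9, 90×0.25 = 22.5, 90×0.27 = 24.3, 90×0.19 = 17.1, 90×0.18 = 16.2.
cat         O        E   (O−E)²/E
0           7      9.9     0.8495
1          18     22.5     0.9000
2          30     24.3     1.3370
3          27     17.1     5.7316
4+          8     16.2     4.1506
Sum = 12.969

12.969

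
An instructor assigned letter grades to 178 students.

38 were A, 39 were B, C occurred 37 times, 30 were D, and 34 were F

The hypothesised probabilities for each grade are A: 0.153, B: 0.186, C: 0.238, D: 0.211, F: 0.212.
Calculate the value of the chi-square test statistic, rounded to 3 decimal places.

Expected counts E_i = n·p_i: 178×0.153 = 27.234, 178×0.186 = 33.108, 178×0.238 = 42.364, 178×0.211 = 37.558, 178×0.212 = 37.736.
cat         O        E   (O−E)²/E
A          38   27.234     4.2560
B          39   33.108     1.0486
C          37   42.364     0.6792
D          30   37.558     1.5209
F          34   37.736     0.3699
Sum = 7.875

7.875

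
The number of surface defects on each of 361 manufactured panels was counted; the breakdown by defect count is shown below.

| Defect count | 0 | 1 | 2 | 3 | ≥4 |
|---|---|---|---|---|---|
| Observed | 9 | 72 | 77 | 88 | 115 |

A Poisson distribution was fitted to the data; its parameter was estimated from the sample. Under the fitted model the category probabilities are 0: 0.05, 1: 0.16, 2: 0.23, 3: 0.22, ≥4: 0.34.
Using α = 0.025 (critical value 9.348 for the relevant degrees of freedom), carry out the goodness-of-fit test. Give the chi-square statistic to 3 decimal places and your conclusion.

9.901; reject

Expected counts E_i = n·p_i: 361×0.05 = 18.05, 361×0.16 = 57.76, 361×0.23 = 83.03, 361×0.22 = 79.42, 361×0.34 = 122.74.
0: (9 − 18.05)²/18.05 = 81.9025/18.05 = 4.5375
1: (72 − 57.76)²/57.76 = 202.7776/57.76 = 3.5107
2: (77 − 83.03)²/83.03 = 36.3609/83.03 = 0.4379
3: (88 − 79.42)²/79.42 = 73.6164/79.42 = 0.9269
≥4: (115 − 122.74)²/122.74 = 59.9076/122.74 = 0.4881
Sum = 9.901
df = 3. Since 9.901 > 9.348, we reject H₀.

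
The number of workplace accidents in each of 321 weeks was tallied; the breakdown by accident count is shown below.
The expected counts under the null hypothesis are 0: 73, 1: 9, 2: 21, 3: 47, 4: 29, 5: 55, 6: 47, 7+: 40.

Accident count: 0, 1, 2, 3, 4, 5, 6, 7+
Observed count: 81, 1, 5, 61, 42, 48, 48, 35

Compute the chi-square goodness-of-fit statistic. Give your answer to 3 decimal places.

31.713

χ² = (81−73)²/73 + (1−9)²/9 + (5−21)²/21 + (61−47)²/47 + (42−29)²/29 + (48−55)²/55 + (48−47)²/47 + (35−40)²/40
   = 0.8767 + 7.1111 + 12.1905 + 4.1702 + 5.8276 + 0.8909 + 0.0213 + 0.6250
Sum = 31.713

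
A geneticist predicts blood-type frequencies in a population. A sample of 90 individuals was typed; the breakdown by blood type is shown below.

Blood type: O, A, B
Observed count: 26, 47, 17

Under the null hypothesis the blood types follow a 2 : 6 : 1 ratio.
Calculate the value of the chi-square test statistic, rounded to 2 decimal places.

Ratio total = 9. Expected counts: 90×2/9 = 20, 90×6/9 = 60, 90×1/9 = 10.
cat         O        E   (O−E)²/E
O          26       20      1.800
A          47       60      2.817
B          17       10      4.900
Sum = 9.52

9.52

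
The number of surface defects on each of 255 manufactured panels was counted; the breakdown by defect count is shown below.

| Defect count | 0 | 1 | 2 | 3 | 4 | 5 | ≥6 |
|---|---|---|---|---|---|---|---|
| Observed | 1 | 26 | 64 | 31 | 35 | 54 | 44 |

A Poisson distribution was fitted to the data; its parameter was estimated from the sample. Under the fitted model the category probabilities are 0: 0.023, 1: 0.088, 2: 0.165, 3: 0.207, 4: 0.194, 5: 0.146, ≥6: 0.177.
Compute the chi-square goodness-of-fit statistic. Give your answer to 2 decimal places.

Expected counts E_i = n·p_i: 255×0.023 = 5.865, 255×0.088 = 22.44, 255×0.165 = 42.075, 255×0.207 = 52.785, 255×0.194 = 49.47, 255×0.146 = 37.23, 255×0.177 = 45.135.
χ² = (1−5.865)²/5.865 + (26−22.44)²/22.44 + (64−42.075)²/42.075 + (31−52.785)²/52.785 + (35−49.47)²/49.47 + (54−37.23)²/37.23 + (44−45.135)²/45.135
   = 4.036 + 0.565 + 11.425 + 8.991 + 4.232 + 7.554 + 0.029
Sum = 36.83

36.83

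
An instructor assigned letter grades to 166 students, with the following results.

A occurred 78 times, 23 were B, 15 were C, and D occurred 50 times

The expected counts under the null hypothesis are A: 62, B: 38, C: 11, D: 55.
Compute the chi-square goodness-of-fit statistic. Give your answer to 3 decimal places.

11.959

χ² = (78−62)²/62 + (23−38)²/38 + (15−11)²/11 + (50−55)²/55
   = 4.1290 + 5.9211 + 1.4545 + 0.4545
Sum = 11.959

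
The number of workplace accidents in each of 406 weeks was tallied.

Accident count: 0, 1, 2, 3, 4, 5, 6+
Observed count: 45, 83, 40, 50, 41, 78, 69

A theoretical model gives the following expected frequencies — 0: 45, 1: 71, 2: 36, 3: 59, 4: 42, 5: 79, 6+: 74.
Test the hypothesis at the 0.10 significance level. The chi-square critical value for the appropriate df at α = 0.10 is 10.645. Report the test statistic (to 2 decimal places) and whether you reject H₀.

4.22; do not reject

χ² = (45−45)²/45 + (83−71)²/71 + (40−36)²/36 + (50−59)²/59 + (41−42)²/42 + (78−79)²/79 + (69−74)²/74
   = 0.000 + 2.028 + 0.444 + 1.373 + 0.024 + 0.013 + 0.338
Sum = 4.22
df = 6. Since 4.22 < 10.645, we do not reject H₀.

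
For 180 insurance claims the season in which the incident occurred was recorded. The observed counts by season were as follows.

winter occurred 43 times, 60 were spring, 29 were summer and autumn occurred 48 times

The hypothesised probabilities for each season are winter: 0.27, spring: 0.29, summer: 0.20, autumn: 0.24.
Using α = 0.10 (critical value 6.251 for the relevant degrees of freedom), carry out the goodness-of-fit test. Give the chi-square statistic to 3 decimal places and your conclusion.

Expected counts E_i = n·p_i: 180×0.27 = 48.6, 180×0.29 = 52.2, 180×0.20 = 36, 180×0.24 = 43.2.
χ² = (43−48.6)²/48.6 + (60−52.2)²/52.2 + (29−36)²/36 + (48−43.2)²/43.2
   = 0.6453 + 1.1655 + 1.3611 + 0.5333
Sum = 3.705
df = 3. Since 3.705 < 6.251, we do not reject H₀.

3.705; do not reject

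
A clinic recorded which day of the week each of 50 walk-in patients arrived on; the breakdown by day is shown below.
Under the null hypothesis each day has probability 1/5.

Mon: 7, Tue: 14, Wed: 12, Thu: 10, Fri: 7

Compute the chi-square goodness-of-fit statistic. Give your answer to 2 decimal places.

3.80

Expected count for each of the 5 categories: 50/5 = 10.
χ² = (7−10)²/10 + (14−10)²/10 + (12−10)²/10 + (10−10)²/10 + (7−10)²/10
   = 0.900 + 1.600 + 0.400 + 0.000 + 0.900
Sum = 3.80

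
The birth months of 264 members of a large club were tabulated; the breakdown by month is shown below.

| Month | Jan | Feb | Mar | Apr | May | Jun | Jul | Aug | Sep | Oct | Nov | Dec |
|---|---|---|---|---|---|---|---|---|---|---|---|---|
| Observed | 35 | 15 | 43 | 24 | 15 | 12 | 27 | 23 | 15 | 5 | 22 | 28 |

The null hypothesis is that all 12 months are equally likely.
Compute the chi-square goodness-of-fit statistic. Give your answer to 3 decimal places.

55.091

Under H₀ each category has probability 1/12, so each expected count is 264/12 = 22.
χ² = (35−22)²/22 + (15−22)²/22 + (43−22)²/22 + (24−22)²/22 + (15−22)²/22 + (12−22)²/22 + (27−22)²/22 + (23−22)²/22 + (15−22)²/22 + (5−22)²/22 + (22−22)²/22 + (28−22)²/22
   = 7.6818 + 2.2273 + 20.0455 + 0.1818 + 2.2273 + 4.5455 + 1.1364 + 0.0455 + 2.2273 + 13.1364 + 0.0000 + 1.6364
Sum = 55.091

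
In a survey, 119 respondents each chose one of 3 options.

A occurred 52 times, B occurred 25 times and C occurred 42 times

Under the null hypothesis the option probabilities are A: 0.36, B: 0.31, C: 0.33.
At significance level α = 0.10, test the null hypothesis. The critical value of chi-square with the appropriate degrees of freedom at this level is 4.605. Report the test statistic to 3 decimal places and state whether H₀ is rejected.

5.981; reject

Expected counts E_i = n·p_i: 119×0.36 = 42.84, 119×0.31 = 36.89, 119×0.33 = 39.27.
A: (52 − 42.84)²/42.84 = 83.9056/42.84 = 1.9586
B: (25 − 36.89)²/36.89 = 141.3721/36.89 = 3.8323
C: (42 − 39.27)²/39.27 = 7.4529/39.27 = 0.1898
Sum = 5.981
df = 2. Since 5.981 > 4.605, we reject H₀.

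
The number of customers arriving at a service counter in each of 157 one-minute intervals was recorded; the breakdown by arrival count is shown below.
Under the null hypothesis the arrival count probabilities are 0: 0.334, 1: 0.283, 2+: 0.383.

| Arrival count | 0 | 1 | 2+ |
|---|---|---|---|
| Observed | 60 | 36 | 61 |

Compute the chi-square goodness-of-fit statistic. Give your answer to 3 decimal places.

Expected counts E_i = n·p_i: 157×0.334 = 52.438, 157×0.283 = 44.431, 157×0.383 = 60.131.
cat         O        E   (O−E)²/E
0          60   52.438     1.0905
1          36   44.431     1.5998
2+         61   60.131     0.0126
Sum = 2.703

2.703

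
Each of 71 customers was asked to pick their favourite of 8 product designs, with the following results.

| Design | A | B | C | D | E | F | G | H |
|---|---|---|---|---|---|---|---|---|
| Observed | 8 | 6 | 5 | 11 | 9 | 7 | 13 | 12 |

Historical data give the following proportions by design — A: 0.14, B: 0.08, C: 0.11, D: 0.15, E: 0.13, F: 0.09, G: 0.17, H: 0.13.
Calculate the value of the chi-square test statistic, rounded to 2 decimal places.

Expected counts E_i = n·p_i: 71×0.14 = 9.94, 71×0.08 = 5.68, 71×0.11 = 7.81, 71×0.15 = 10.65, 71×0.13 = 9.23, 71×0.09 = 6.39, 71×0.17 = 12.07, 71×0.13 = 9.23.
χ² = (8−9.94)²/9.94 + (6−5.68)²/5.68 + (5−7.81)²/7.81 + (11−10.65)²/10.65 + (9−9.23)²/9.23 + (7−6.39)²/6.39 + (13−12.07)²/12.07 + (12−9.23)²/9.23
   = 0.379 + 0.018 + 1.011 + 0.012 + 0.006 + 0.058 + 0.072 + 0.831
Sum = 2.39

2.39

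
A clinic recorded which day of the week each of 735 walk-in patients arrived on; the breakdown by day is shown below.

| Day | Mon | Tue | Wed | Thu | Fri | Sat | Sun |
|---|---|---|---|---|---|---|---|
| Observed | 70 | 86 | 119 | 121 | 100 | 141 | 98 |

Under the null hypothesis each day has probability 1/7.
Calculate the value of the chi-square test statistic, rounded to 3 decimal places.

Under H₀ each category has probability 1/7, so each expected count is 735/7 = 105.
χ² = (70−105)²/105 + (86−105)²/105 + (119−105)²/105 + (121−105)²/105 + (100−105)²/105 + (141−105)²/105 + (98−105)²/105
   = 11.6667 + 3.4381 + 1.8667 + 2.4381 + 0.2381 + 12.3429 + 0.4667
Sum = 32.457

32.457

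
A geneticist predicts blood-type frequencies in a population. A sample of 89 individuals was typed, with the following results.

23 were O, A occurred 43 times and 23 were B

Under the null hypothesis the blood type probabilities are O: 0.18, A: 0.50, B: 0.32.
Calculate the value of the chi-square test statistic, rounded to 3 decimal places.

4.146

Expected counts E_i = n·p_i: 89×0.18 = 16.02, 89×0.50 = 44.5, 89×0.32 = 28.48.
χ² = (23−16.02)²/16.02 + (43−44.5)²/44.5 + (23−28.48)²/28.48
   = 3.0412 + 0.0506 + 1.0544
Sum = 4.146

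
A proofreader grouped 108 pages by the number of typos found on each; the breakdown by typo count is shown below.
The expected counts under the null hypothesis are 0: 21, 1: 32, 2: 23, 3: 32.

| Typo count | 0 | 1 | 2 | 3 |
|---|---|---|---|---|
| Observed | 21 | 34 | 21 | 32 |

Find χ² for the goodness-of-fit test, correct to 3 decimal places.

0.299

0: (21 − 21)²/21 = 0/21 = 0.0000
1: (34 − 32)²/32 = 4/32 = 0.1250
2: (21 − 23)²/23 = 4/23 = 0.1739
3: (32 − 32)²/32 = 0/32 = 0.0000
Sum = 0.299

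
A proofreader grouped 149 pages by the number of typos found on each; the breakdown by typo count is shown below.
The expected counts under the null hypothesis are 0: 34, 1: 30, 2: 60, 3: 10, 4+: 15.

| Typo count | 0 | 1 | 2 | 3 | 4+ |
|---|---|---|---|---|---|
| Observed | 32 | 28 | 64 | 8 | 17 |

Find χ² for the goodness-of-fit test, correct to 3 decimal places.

1.184

χ² = (32−34)²/34 + (28−30)²/30 + (64−60)²/60 + (8−10)²/10 + (17−15)²/15
   = 0.1176 + 0.1333 + 0.2667 + 0.4000 + 0.2667
Sum = 1.184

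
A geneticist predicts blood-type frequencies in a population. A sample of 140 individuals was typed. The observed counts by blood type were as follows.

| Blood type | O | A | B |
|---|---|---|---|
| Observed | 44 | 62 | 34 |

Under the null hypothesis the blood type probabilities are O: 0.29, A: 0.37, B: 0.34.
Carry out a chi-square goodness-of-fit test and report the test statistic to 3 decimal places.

6.179

Expected counts E_i = n·p_i: 140×0.29 = 40.6, 140×0.37 = 51.8, 140×0.34 = 47.6.
O: (44 − 40.6)²/40.6 = 11.56/40.6 = 0.2847
A: (62 − 51.8)²/51.8 = 104.04/51.8 = 2.0085
B: (34 − 47.6)²/47.6 = 184.96/47.6 = 3.8857
Sum = 6.179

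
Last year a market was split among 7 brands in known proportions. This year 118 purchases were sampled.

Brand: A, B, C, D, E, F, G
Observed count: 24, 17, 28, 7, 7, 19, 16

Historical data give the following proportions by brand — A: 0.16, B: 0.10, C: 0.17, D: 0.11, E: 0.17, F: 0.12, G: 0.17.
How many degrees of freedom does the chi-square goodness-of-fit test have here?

There are k = 7 categories and no parameters were estimated from the data, so df = 7 − 1 = 6.

6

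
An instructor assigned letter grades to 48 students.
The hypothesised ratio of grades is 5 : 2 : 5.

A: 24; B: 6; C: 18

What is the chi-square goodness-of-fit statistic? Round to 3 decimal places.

1.500

Ratio total = 12. Expected counts: 48×5/12 = 20, 48×2/12 = 8, 48×5/12 = 20.
χ² = (24−20)²/20 + (6−8)²/8 + (18−20)²/20
   = 0.8000 + 0.5000 + 0.2000
Sum = 1.500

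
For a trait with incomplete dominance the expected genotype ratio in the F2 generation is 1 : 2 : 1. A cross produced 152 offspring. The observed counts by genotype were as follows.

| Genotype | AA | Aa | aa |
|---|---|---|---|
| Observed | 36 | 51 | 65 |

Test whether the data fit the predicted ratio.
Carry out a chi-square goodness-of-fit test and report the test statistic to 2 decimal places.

Ratio total = 4. Expected counts: 152×1/4 = 38, 152×2/4 = 76, 152×1/4 = 38.
AA: (36 − 38)²/38 = 4/38 = 0.105
Aa: (51 − 76)²/76 = 625/76 = 8.224
aa: (65 − 38)²/38 = 729/38 = 19.184
Sum = 27.51

27.51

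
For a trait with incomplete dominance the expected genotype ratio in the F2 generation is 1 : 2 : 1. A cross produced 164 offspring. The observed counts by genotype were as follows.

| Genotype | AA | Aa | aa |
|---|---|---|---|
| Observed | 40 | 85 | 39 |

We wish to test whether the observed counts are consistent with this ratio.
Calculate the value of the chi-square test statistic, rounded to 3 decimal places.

Ratio total = 4. Expected counts: 164×1/4 = 41, 164×2/4 = 82, 164×1/4 = 41.
cat         O        E   (O−E)²/E
AA         40       41     0.0244
Aa         85       82     0.1098
aa         39       41     0.0976
Sum = 0.232

0.232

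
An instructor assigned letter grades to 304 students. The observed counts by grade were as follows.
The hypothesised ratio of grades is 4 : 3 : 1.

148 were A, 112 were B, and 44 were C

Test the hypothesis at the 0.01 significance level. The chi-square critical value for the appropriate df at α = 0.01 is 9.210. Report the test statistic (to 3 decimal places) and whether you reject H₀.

Ratio total = 8. Expected counts: 304×4/8 = 152, 304×3/8 = 114, 304×1/8 = 38.
χ² = (148−152)²/152 + (112−114)²/114 + (44−38)²/38
   = 0.1053 + 0.0351 + 0.9474
Sum = 1.088
df = 2. Since 1.088 < 9.210, we do not reject H₀.

1.088; do not reject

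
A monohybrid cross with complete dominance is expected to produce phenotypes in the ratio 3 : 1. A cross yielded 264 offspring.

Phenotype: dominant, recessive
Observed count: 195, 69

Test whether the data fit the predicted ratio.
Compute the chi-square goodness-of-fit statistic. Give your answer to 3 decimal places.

0.182

Ratio total = 4. Expected counts: 264×3/4 = 198, 264×1/4 = 66.
dominant: (195 − 198)²/198 = 9/198 = 0.0455
recessive: (69 − 66)²/66 = 9/66 = 0.1364
Sum = 0.182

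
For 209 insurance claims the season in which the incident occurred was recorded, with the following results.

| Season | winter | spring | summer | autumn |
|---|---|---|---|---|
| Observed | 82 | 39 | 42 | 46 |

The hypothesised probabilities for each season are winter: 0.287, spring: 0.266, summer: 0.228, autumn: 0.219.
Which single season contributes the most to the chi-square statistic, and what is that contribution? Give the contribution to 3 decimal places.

winter, 8.081

Expected counts E_i = n·p_i: 209×0.287 = 59.983, 209×0.266 = 55.594, 209×0.228 = 47.652, 209×0.219 = 45.771.
χ² = (82−59.983)²/59.983 + (39−55.594)²/55.594 + (42−47.652)²/47.652 + (46−45.771)²/45.771
   = 8.0814 + 4.9531 + 0.6704 + 0.0011
The largest term is for winter: 8.081.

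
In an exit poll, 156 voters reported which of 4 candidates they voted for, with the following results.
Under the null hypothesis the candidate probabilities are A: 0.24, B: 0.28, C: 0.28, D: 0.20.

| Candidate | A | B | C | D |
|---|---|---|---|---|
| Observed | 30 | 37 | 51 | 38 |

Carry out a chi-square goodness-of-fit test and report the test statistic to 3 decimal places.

5.209

Expected counts E_i = n·p_i: 156×0.24 = 37.44, 156×0.28 = 43.68, 156×0.28 = 43.68, 156×0.20 = 31.2.
A: (30 − 37.44)²/37.44 = 55.3536/37.44 = 1.4785
B: (37 − 43.68)²/43.68 = 44.6224/43.68 = 1.0216
C: (51 − 43.68)²/43.68 = 53.5824/43.68 = 1.2267
D: (38 − 31.2)²/31.2 = 46.24/31.2 = 1.4821
Sum = 5.209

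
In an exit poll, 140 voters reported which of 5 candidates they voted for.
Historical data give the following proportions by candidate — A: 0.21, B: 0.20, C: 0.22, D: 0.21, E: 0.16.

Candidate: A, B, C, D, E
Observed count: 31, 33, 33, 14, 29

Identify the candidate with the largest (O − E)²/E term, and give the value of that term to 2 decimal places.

Expected counts E_i = n·p_i: 140×0.21 = 29.4, 140×0.20 = 28, 140×0.22 = 30.8, 140×0.21 = 29.4, 140×0.16 = 22.4.
χ² = (31−29.4)²/29.4 + (33−28)²/28 + (33−30.8)²/30.8 + (14−29.4)²/29.4 + (29−22.4)²/22.4
   = 0.087 + 0.893 + 0.157 + 8.067 + 1.945
The largest term is for D: 8.07.

D, 8.07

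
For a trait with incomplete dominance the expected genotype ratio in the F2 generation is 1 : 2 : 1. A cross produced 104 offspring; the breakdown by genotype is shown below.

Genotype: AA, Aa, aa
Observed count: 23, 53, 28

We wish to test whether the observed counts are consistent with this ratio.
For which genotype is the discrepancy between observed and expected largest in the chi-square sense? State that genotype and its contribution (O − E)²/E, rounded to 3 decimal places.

Ratio total = 4. Expected counts: 104×1/4 = 26, 104×2/4 = 52, 104×1/4 = 26.
AA: (23 − 26)²/26 = 9/26 = 0.3462
Aa: (53 − 52)²/52 = 1/52 = 0.0192
aa: (28 − 26)²/26 = 4/26 = 0.1538
The largest term is for AA: 0.346.

AA, 0.346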